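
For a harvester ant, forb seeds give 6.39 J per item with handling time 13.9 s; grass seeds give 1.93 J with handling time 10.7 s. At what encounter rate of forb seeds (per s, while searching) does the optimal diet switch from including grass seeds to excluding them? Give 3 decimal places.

Drop grass seeds once their profitability E₂/h₂ falls below the rate achievable on forb seeds alone: E₂/h₂ = λE₁/(1 + λh₁).
Solve for λ: λE₁h₂ = E₂(1 + λh₁) → λ(E₁h₂ − E₂h₁) = E₂ → λ = E₂/(E₁h₂ − E₂h₁).
λ = 1.93/(6.39×10.7 − 1.93×13.9) = 1.93/41.55 = 0.04645 per s.

0.046 per s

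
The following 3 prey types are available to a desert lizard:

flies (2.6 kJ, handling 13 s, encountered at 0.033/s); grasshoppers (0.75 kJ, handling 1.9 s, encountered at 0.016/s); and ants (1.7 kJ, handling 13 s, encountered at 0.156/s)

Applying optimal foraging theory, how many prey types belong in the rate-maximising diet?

3

Rank by E/h (kJ/s): grasshoppers 0.395, flies 0.2, ants 0.131. Include each in turn until the next type's E/h falls below the running intake rate.
Rate on top 1: 0.01165. flies: 0.2 > 0.01165 → include.
Rate on top 2: 0.06701. ants: 0.131 > 0.06701 → include.
Optimal diet: grasshoppers, flies, ants — 3 of 3 types.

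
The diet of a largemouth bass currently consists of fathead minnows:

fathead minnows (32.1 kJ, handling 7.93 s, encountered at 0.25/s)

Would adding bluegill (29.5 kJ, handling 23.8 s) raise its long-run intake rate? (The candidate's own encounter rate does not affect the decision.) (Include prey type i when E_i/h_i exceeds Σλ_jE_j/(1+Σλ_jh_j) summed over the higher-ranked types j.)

Current rate: (0.25×32.1)/(1 + 0.25×7.93) = 2.691 kJ/s.
bluegill: E/h = 29.5/23.8 = 1.239 kJ/s.
Since 1.239 < R, time spent handling bluegill is better spent searching.

No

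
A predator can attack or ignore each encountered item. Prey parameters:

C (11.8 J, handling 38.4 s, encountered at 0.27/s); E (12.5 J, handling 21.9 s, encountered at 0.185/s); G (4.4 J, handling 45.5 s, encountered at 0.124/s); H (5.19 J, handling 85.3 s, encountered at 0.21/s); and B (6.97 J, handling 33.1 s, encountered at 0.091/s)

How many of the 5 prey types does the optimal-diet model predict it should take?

Rank by E/h (J/s): E 0.571, C 0.307, B 0.211, G 0.0967, H 0.0608. Include each in turn until the next type's E/h falls below the running intake rate.
Rate on top 1: 0.4578. C: 0.307 < 0.4578 → exclude; stop.
Optimal diet: E — 1 of 5 types.

1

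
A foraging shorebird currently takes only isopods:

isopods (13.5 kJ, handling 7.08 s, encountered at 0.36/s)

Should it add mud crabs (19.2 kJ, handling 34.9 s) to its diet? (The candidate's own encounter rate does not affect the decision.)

No

On isopods alone, R = ΣλE/(1+Σλh) = 4.86/3.549 = 1.369 kJ/s.
mud crabs: E/h = 19.2/34.9 = 0.5501 kJ/s.
Since 0.5501 < R, time spent handling mud crabs is better spent searching.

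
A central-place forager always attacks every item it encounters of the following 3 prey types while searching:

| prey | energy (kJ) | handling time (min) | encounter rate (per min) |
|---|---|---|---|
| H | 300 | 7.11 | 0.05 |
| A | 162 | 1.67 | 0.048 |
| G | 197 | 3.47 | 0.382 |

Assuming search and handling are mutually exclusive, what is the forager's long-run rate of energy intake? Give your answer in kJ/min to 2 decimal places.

35.50 kJ/min

Energy encountered per unit search time: 0.05×300 + 0.048×162 + 0.382×197 = 98.03 kJ/min.
Handling time per unit search time: 0.05×7.11 + 0.048×1.67 + 0.382×3.47 = 1.761.
Rate = 98.03/(1 + 1.761) = 35.5 kJ/min.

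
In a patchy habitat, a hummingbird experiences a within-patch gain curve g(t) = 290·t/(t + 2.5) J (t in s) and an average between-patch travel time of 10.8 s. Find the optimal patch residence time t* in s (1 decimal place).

5.2 s

Optimal t* satisfies g'(t*) = g(t*)/(T + t*).
g'(t) = 290·2.5/(t + 2.5)². Setting 290·2.5/(t+2.5)² = 290t/[(t+2.5)(10.8+t)] gives 2.5(10.8+t) = t(t+2.5), so t² = 2.5×10.8 = 27.
t* = √27 = 5.196 s.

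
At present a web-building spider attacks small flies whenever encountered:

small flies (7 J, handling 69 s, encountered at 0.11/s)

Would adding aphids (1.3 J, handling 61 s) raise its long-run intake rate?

Current rate: (0.11×7)/(1 + 0.11×69) = 0.08964 J/s.
Profitability of aphids: 1.3/61 = 0.02131 J/s.
Since 0.02131 < R, time spent handling aphids is better spent searching.

No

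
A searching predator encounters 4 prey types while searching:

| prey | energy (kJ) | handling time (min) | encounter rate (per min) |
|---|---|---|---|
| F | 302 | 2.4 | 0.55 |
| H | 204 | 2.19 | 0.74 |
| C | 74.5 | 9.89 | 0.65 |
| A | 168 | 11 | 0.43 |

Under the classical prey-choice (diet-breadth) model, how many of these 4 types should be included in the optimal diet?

E/h in descending order: F 126, H 93.2, A 15.3, C 7.53 kJ/min. The optimal diet is the largest prefix of this list for which every included type satisfies E_i/h_i > R on the types above it.
Rate on top 1: 71.59. H: 93.2 > 71.59 → include.
Rate on top 2: 80.46. A: 15.3 < 80.46 → exclude; stop.
Optimal diet: F, H — 2 of 4 types.

2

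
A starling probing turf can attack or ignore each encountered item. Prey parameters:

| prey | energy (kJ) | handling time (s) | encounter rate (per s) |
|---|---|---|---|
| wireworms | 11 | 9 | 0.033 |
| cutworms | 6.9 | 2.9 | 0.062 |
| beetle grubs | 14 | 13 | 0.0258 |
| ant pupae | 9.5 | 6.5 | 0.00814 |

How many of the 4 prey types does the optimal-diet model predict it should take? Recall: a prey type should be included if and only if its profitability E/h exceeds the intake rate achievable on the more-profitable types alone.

4

Rank by E/h (kJ/s): cutworms 2.38, ant pupae 1.46, wireworms 1.22, beetle grubs 1.08. Include each in turn until the next type's E/h falls below the running intake rate.
Rate on top 1: 0.3626. ant pupae: 1.46 > 0.3626 → include.
Rate on top 2: 0.4098. wireworms: 1.22 > 0.4098 → include.
Rate on top 3: 0.5675. beetle grubs: 1.08 > 0.5675 → include.
Optimal diet: cutworms, ant pupae, wireworms, beetle grubs — 4 of 4 types.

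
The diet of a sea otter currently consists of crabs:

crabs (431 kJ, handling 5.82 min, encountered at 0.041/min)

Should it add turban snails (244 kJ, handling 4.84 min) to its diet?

Intake rate on the current diet: R = (0.041×431) / (1 + 0.041×5.82) = 17.67/1.239 = 14.27 kJ/min.
Profitability of turban snails: 244/4.84 = 50.41 kJ/min.
50.41 > 14.27, so adding turban snails raises the average — include it.

Yes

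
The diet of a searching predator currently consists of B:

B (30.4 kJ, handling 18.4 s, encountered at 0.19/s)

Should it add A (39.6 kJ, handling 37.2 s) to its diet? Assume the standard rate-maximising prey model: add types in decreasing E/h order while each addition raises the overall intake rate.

On B alone, R = ΣλE/(1+Σλh) = 5.776/4.496 = 1.285 kJ/s.
Profitability of A: 39.6/37.2 = 1.065 kJ/s.
1.065 < 1.285, so adding A would lower the average — exclude it.

No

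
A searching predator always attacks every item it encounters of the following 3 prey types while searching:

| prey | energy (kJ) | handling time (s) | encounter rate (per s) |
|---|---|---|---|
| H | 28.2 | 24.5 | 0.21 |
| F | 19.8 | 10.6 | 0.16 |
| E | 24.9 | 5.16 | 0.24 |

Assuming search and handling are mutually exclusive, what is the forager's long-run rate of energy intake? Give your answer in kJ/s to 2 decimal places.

Energy encountered per unit search time: 0.21×28.2 + 0.16×19.8 + 0.24×24.9 = 15.07 kJ/s.
Handling time per unit search time: 0.21×24.5 + 0.16×10.6 + 0.24×5.16 = 8.079.
Rate = 15.07/(1 + 8.079) = 1.659 kJ/s.

1.66 kJ/s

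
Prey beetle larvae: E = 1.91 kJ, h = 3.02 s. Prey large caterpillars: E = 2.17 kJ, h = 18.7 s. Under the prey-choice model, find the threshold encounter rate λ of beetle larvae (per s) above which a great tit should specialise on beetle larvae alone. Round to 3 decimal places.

0.074 per s

Drop large caterpillars once their profitability E₂/h₂ falls below the rate achievable on beetle larvae alone: E₂/h₂ = λE₁/(1 + λh₁).
Solve for λ: λE₁h₂ = E₂(1 + λh₁) → λ(E₁h₂ − E₂h₁) = E₂ → λ = E₂/(E₁h₂ − E₂h₁).
λ = 2.17/(1.91×18.7 − 2.17×3.02) = 2.17/29.16 = 0.07441 per s.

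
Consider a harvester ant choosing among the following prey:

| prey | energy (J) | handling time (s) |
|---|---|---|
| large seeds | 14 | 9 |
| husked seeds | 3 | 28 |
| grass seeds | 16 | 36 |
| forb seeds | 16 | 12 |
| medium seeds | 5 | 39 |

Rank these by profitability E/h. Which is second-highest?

In descending order of E/h:
large seeds: 14/9 = 1.56 J/s
forb seeds: 16/12 = 1.33 J/s
grass seeds: 16/36 = 0.444 J/s
medium seeds: 5/39 = 0.128 J/s
husked seeds: 3/28 = 0.107 J/s

forb seeds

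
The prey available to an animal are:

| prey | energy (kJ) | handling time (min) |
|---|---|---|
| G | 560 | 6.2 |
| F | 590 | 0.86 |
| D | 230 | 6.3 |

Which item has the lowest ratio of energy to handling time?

In descending order of E/h:
F: 590/0.86 = 686 kJ/min
G: 560/6.2 = 90.3 kJ/min
D: 230/6.3 = 36.5 kJ/min

D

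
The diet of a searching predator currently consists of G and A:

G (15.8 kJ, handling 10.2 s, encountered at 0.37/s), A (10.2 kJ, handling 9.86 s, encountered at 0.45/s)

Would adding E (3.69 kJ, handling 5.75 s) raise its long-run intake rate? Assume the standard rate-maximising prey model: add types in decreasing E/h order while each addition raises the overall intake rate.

No

On G and A alone, R = ΣλE/(1+Σλh) = 10.44/9.211 = 1.133 kJ/s.
E: E/h = 3.69/5.75 = 0.6417 kJ/s.
Since 0.6417 < R, time spent handling E is better spent searching.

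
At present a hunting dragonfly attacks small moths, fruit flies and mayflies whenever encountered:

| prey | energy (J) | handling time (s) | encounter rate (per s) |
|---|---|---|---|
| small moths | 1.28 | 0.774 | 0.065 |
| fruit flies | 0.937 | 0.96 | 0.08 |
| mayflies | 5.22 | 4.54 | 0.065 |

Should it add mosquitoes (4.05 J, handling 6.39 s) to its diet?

Yes

Intake rate on the current diet: R = (0.065×1.28 + 0.08×0.937 + 0.065×5.22) / (1 + 0.065×0.774 + 0.08×0.96 + 0.065×4.54) = 0.4975/1.422 = 0.3498 J/s.
Profitability of mosquitoes: 4.05/6.39 = 0.6338 J/s.
0.6338 > 0.3498, so adding mosquitoes raises the average — include it.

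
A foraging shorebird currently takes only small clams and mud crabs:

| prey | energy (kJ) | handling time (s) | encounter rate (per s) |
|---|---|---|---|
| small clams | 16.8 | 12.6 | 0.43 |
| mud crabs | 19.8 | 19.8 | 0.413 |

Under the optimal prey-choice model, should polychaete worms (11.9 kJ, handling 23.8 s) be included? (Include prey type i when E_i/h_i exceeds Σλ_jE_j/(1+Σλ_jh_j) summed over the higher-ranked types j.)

Current rate: (0.43×16.8 + 0.413×19.8)/(1 + 0.43×12.6 + 0.413×19.8) = 1.055 kJ/s.
polychaete worms: E/h = 11.9/23.8 = 0.5 kJ/s.
0.5 < 1.055, so adding polychaete worms would lower the average — exclude it.

No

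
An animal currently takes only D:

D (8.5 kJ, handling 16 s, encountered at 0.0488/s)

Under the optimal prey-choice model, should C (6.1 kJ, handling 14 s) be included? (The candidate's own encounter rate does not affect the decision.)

Current rate: (0.0488×8.5)/(1 + 0.0488×16) = 0.2329 kJ/s.
C: E/h = 6.1/14 = 0.4357 kJ/s.
Since 0.4357 > R, including C increases the long-run rate.

Yes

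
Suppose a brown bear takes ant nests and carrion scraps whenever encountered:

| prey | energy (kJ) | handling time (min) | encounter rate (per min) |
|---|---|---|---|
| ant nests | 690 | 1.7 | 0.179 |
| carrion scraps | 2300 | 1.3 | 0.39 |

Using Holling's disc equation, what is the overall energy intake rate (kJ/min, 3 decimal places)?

Energy encountered per unit search time: 0.179×690 + 0.39×2300 = 1021 kJ/min.
Handling time per unit search time: 0.179×1.7 + 0.39×1.3 = 0.8113.
Rate = 1021/(1 + 0.8113) = 563.4 kJ/min.

563.413 kJ/min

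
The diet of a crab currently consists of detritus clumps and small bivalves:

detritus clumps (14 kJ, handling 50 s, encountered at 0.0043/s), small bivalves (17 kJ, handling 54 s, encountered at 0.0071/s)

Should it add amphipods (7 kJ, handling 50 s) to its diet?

Yes

Intake rate on the current diet: R = (0.0043×14 + 0.0071×17) / (1 + 0.0043×50 + 0.0071×54) = 0.1809/1.598 = 0.1132 kJ/s.
Profitability of amphipods: 7/50 = 0.14 kJ/s.
0.14 > 0.1132, so adding amphipods raises the average — include it.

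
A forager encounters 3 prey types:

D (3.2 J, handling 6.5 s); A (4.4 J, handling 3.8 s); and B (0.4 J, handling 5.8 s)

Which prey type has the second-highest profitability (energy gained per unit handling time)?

D

In descending order of E/h:
A: 4.4/3.8 = 1.16 J/s
D: 3.2/6.5 = 0.492 J/s
B: 0.4/5.8 = 0.069 J/s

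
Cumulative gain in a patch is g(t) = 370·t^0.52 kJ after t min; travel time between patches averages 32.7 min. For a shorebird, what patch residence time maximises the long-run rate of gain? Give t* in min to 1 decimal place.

By the marginal value theorem, leave when the instantaneous gain rate g'(t) equals the habitat-wide average g(t)/(T + t).
g'(t) = 0.52·370·t^-0.48. Setting 0.52·370·t^-0.48 = 370·t^0.52/(32.7+t) gives 0.52(32.7+t) = t, so 0.48·t = 0.52×32.7.
t* = 0.52×32.7/0.48 = 35.43 min.

35.4 min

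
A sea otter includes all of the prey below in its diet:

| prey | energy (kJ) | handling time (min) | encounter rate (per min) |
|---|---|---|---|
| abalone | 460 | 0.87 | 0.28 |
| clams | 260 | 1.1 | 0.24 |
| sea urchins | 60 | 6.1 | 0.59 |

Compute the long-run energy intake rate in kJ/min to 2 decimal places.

44.37 kJ/min

R = Σλ_iE_i / (1 + Σλ_ih_i)
Numerator: 0.28×460 + 0.24×260 + 0.59×60 = 226.6
Denominator: 1 + 0.28×0.87 + 0.24×1.1 + 0.59×6.1 = 5.107
R = 226.6/5.107 = 44.37 kJ/min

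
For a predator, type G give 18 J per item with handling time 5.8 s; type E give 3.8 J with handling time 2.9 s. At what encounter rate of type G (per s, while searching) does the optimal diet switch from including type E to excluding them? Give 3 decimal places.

0.126 per s

The zero-one rule: include type E iff E₂/h₂ > λE₁/(1+λh₁). Equality gives the switch point.
λE₁h₂ = E₂ + λE₂h₁ ⇒ λ = E₂/(E₁h₂ − E₂h₁) = 3.8/(52.2 − 22.04) = 0.126 per s.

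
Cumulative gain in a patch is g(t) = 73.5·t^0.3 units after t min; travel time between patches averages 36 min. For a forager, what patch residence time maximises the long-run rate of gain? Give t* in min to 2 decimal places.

Optimal t* satisfies g'(t*) = g(t*)/(T + t*).
g'(t) = 0.3·73.5·t^-0.7. Setting 0.3·73.5·t^-0.7 = 73.5·t^0.3/(36+t) gives 0.3(36+t) = t, so 0.70·t = 0.3×36.
t* = 0.3×36/0.70 = 15.43 min.

15.43 min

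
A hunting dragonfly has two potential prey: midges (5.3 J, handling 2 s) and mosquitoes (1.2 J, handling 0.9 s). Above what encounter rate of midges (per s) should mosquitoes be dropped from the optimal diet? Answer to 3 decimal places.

0.506 per s

Drop mosquitoes once their profitability E₂/h₂ falls below the rate achievable on midges alone: E₂/h₂ = λE₁/(1 + λh₁).
Solve for λ: λE₁h₂ = E₂(1 + λh₁) → λ(E₁h₂ − E₂h₁) = E₂ → λ = E₂/(E₁h₂ − E₂h₁).
λ = 1.2/(5.3×0.9 − 1.2×2) = 1.2/2.37 = 0.5063 per s.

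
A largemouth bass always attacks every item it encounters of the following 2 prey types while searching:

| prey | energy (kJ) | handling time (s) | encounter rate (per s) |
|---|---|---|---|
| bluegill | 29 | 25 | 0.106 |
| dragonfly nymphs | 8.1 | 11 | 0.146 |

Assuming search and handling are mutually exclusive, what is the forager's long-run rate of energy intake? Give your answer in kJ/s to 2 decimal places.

R = (0.106×29 + 0.146×8.1) / (1 + 0.106×25 + 0.146×11) = 4.257/5.256 = 0.8099 kJ/s.

0.81 kJ/s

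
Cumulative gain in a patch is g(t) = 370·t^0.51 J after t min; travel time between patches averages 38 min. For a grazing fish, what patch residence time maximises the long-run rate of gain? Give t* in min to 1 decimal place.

39.6 min

Optimal t* satisfies g'(t*) = g(t*)/(T + t*).
g'(t) = 0.51·370·t^-0.49. Setting 0.51·370·t^-0.49 = 370·t^0.51/(38+t) gives 0.51(38+t) = t, so 0.49·t = 0.51×38.
t* = 0.51×38/0.49 = 39.55 min.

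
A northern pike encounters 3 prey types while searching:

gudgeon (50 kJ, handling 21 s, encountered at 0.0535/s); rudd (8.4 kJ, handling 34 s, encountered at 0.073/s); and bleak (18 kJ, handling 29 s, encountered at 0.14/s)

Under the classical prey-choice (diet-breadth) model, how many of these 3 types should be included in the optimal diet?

1

Profitabilities (E/h, kJ/s): gudgeon 2.38, bleak 0.621, rudd 0.247. Add prey in this order while the next type's profitability exceeds the intake rate on those already taken.
Rate on top 1: 1.26. bleak: 0.621 < 1.26 → exclude; stop.
Optimal diet: gudgeon — 1 of 3 types.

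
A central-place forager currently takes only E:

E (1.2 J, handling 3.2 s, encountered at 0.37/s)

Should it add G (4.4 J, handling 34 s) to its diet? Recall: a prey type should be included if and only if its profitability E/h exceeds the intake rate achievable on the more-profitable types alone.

No

On E alone, R = ΣλE/(1+Σλh) = 0.444/2.184 = 0.2033 J/s.
G: E/h = 4.4/34 = 0.1294 J/s.
Since 0.1294 < R, time spent handling G is better spent searching.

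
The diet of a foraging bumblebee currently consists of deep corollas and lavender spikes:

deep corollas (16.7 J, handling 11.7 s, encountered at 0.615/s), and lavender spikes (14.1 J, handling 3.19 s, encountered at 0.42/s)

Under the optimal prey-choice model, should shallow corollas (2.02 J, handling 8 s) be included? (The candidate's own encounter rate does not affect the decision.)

No

Current rate: (0.615×16.7 + 0.42×14.1)/(1 + 0.615×11.7 + 0.42×3.19) = 1.698 J/s.
shallow corollas: E/h = 2.02/8 = 0.2525 J/s.
Since 0.2525 < R, time spent handling shallow corollas is better spent searching.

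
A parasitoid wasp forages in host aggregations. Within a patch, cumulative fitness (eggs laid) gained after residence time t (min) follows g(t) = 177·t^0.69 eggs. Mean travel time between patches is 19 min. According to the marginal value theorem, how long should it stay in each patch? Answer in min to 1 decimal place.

Optimal t* satisfies g'(t*) = g(t*)/(T + t*).
g'(t) = 0.69·177·t^-0.31. Setting 0.69·177·t^-0.31 = 177·t^0.69/(19+t) gives 0.69(19+t) = t, so 0.31·t = 0.69×19.
t* = 0.69×19/0.31 = 42.29 min.

42.3 min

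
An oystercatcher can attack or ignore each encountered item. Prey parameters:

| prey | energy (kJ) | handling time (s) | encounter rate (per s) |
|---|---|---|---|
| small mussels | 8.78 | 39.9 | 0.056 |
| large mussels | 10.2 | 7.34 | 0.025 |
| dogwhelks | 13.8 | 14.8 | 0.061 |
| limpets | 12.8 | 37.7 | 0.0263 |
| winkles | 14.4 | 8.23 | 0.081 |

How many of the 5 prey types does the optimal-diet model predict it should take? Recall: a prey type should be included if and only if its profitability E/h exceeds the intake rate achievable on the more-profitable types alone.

3

E/h in descending order: winkles 1.75, large mussels 1.39, dogwhelks 0.932, limpets 0.34, small mussels 0.22 kJ/s. The optimal diet is the largest prefix of this list for which every included type satisfies E_i/h_i > R on the types above it.
Rate on top 1: 0.6999. large mussels: 1.39 > 0.6999 → include.
Rate on top 2: 0.7683. dogwhelks: 0.932 > 0.7683 → include.
Rate on top 3: 0.8221. limpets: 0.34 < 0.8221 → exclude; stop.
Optimal diet: winkles, large mussels, dogwhelks — 3 of 5 types.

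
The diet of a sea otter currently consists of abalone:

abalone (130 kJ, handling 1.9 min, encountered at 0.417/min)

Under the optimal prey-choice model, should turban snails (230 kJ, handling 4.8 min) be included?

Yes

On abalone alone, R = ΣλE/(1+Σλh) = 54.21/1.792 = 30.25 kJ/min.
turban snails: E/h = 230/4.8 = 47.92 kJ/min.
Since 47.92 > R, including turban snails increases the long-run rate.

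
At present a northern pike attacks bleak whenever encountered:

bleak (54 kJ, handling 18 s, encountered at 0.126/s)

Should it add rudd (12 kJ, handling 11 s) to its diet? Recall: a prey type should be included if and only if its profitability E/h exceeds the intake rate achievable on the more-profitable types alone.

No

Current rate: (0.126×54)/(1 + 0.126×18) = 2.082 kJ/s.
Profitability of rudd: 12/11 = 1.091 kJ/s.
1.091 < 2.082, so adding rudd would lower the average — exclude it.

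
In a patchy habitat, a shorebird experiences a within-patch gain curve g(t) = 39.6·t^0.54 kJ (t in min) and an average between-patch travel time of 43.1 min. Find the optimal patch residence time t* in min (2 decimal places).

50.60 min

Maximise g(t)/(T+t): set derivative to zero → g'(t)(T+t) = g(t).
g'(t) = 0.54·39.6·t^-0.46. Setting 0.54·39.6·t^-0.46 = 39.6·t^0.54/(43.1+t) gives 0.54(43.1+t) = t, so 0.46·t = 0.54×43.1.
t* = 0.54×43.1/0.46 = 50.6 min.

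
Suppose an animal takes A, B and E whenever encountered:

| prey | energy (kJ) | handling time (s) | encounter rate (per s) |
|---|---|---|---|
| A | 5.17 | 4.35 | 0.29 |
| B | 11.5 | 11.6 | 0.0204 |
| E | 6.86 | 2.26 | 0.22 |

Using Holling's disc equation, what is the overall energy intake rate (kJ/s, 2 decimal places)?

R = (0.29×5.17 + 0.0204×11.5 + 0.22×6.86) / (1 + 0.29×4.35 + 0.0204×11.6 + 0.22×2.26) = 3.243/2.995 = 1.083 kJ/s.

1.08 kJ/s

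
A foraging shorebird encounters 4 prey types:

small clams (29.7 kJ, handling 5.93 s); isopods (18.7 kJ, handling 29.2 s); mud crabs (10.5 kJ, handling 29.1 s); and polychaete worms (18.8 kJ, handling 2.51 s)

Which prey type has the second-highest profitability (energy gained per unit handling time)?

small clams

In descending order of E/h:
polychaete worms: 18.8/2.51 = 7.49 kJ/s
small clams: 29.7/5.93 = 5.01 kJ/s
isopods: 18.7/29.2 = 0.64 kJ/s
mud crabs: 10.5/29.1 = 0.361 kJ/s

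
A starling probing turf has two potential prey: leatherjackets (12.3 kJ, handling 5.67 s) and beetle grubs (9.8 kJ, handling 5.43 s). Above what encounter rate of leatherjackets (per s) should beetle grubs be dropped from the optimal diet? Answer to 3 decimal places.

0.873 per s

The zero-one rule: include beetle grubs iff E₂/h₂ > λE₁/(1+λh₁). Equality gives the switch point.
λE₁h₂ = E₂ + λE₂h₁ ⇒ λ = E₂/(E₁h₂ − E₂h₁) = 9.8/(66.79 − 55.57) = 0.8732 per s.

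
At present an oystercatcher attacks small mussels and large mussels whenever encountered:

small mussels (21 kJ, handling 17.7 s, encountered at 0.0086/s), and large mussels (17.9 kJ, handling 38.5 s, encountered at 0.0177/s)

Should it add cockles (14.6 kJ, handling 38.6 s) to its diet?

Current rate: (0.0086×21 + 0.0177×17.9)/(1 + 0.0086×17.7 + 0.0177×38.5) = 0.2713 kJ/s.
Profitability of cockles: 14.6/38.6 = 0.3782 kJ/s.
Since 0.3782 > R, including cockles increases the long-run rate.

Yes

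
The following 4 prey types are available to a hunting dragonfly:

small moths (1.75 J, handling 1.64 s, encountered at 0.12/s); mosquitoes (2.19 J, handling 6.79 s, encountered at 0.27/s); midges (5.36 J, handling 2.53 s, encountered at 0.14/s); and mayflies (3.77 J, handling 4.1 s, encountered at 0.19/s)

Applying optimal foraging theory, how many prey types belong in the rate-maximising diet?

E/h in descending order: midges 2.12, small moths 1.07, mayflies 0.92, mosquitoes 0.323 J/s. The optimal diet is the largest prefix of this list for which every included type satisfies E_i/h_i > R on the types above it.
Rate on top 1: 0.5541. small moths: 1.07 > 0.5541 → include.
Rate on top 2: 0.6192. mayflies: 0.92 > 0.6192 → include.
Rate on top 3: 0.7196. mosquitoes: 0.323 < 0.7196 → exclude; stop.
Optimal diet: midges, small moths, mayflies — 3 of 4 types.

3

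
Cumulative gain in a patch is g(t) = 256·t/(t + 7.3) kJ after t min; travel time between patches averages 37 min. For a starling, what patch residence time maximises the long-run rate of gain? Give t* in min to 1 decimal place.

16.4 min

Optimal t* satisfies g'(t*) = g(t*)/(T + t*).
g'(t) = 256·7.3/(t + 7.3)². Setting 256·7.3/(t+7.3)² = 256t/[(t+7.3)(37+t)] gives 7.3(37+t) = t(t+7.3), so t² = 7.3×37 = 270.1.
t* = √270.1 = 16.43 min.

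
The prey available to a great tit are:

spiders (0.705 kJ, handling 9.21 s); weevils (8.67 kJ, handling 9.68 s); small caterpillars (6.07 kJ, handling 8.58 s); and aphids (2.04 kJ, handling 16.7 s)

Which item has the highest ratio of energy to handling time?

weevils

In descending order of E/h:
weevils: 8.67/9.68 = 0.896 kJ/s
small caterpillars: 6.07/8.58 = 0.707 kJ/s
aphids: 2.04/16.7 = 0.122 kJ/s
spiders: 0.705/9.21 = 0.0765 kJ/s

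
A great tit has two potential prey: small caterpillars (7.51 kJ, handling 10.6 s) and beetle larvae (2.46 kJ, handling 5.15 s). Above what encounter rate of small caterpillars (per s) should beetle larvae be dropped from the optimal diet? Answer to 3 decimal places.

At the threshold, the rate on small caterpillars alone equals the profitability of beetle larvae: λ·7.51/(1 + λ·10.6) = 2.46/5.15 = 0.4777.
Rearranging, λ(7.51 − 0.4777×10.6) = 0.4777, so λ = 0.4777/2.447 = 0.1952 per s.

0.195 per s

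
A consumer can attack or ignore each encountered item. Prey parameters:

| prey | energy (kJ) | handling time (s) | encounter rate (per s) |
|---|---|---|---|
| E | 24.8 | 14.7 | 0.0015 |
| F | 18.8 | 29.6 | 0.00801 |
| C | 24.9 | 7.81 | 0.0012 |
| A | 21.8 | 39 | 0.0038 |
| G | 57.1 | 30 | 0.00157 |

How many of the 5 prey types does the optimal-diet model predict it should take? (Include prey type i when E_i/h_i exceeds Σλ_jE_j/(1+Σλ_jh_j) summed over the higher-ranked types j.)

5

Profitabilities (E/h, kJ/s): C 3.19, G 1.9, E 1.69, F 0.635, A 0.559. Add prey in this order while the next type's profitability exceeds the intake rate on those already taken.
Rate on top 1: 0.0296. G: 1.9 > 0.0296 → include.
Rate on top 2: 0.1131. E: 1.69 > 0.1131 → include.
Rate on top 3: 0.1453. F: 0.635 > 0.1453 → include.
Rate on top 4: 0.2336. A: 0.559 > 0.2336 → include.
Optimal diet: C, G, E, F, A — 5 of 5 types.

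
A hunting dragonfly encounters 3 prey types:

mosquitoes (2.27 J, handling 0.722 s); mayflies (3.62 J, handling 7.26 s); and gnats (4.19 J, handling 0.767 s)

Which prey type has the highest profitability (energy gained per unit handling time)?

Profitability E/h (J/s): mosquitoes = 2.27/0.722 = 3.14, mayflies = 3.62/7.26 = 0.499, gnats = 4.19/0.767 = 5.46.
Ranked: gnats > mosquitoes > mayflies.

gnats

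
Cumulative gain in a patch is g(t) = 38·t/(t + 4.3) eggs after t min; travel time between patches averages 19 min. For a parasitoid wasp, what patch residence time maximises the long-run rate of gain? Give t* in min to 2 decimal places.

Maximise g(t)/(T+t): set derivative to zero → g'(t)(T+t) = g(t).
g'(t) = 38·4.3/(t + 4.3)². Setting 38·4.3/(t+4.3)² = 38t/[(t+4.3)(19+t)] gives 4.3(19+t) = t(t+4.3), so t² = 4.3×19 = 81.7.
t* = √81.7 = 9.039 min.

9.04 min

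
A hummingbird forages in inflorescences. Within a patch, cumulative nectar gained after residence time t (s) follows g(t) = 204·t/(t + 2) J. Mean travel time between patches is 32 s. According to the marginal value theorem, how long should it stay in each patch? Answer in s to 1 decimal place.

8.0 s

Maximise g(t)/(T+t): set derivative to zero → g'(t)(T+t) = g(t).
g'(t) = 204·2/(t + 2)². Setting 204·2/(t+2)² = 204t/[(t+2)(32+t)] gives 2(32+t) = t(t+2), so t² = 2×32 = 64.
t* = √64 = 8 s.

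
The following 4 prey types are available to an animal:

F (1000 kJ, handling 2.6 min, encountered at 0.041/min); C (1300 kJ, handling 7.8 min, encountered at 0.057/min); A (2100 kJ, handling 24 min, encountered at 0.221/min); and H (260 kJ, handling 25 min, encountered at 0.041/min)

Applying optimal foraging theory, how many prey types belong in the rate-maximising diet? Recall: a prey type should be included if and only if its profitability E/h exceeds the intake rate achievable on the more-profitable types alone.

Rank by E/h (kJ/min): F 385, C 167, A 87.5, H 10.4. Include each in turn until the next type's E/h falls below the running intake rate.
Rate on top 1: 37.05. C: 167 > 37.05 → include.
Rate on top 2: 74.2. A: 87.5 > 74.2 → include.
Rate on top 3: 84.49. H: 10.4 < 84.49 → exclude; stop.
Optimal diet: F, C, A — 3 of 4 types.

3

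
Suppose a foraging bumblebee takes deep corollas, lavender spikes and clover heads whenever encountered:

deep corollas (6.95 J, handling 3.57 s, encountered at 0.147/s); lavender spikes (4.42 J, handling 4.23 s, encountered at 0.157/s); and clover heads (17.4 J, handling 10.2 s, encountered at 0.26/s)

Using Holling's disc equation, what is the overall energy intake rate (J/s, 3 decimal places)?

1.289 J/s

R = (0.147×6.95 + 0.157×4.42 + 0.26×17.4) / (1 + 0.147×3.57 + 0.157×4.23 + 0.26×10.2) = 6.24/4.841 = 1.289 J/s.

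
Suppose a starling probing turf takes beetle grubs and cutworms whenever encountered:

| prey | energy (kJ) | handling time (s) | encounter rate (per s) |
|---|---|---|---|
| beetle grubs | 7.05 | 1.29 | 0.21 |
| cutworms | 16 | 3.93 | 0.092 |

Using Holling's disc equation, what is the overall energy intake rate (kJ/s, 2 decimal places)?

1.81 kJ/s

R = Σλ_iE_i / (1 + Σλ_ih_i)
Numerator: 0.21×7.05 + 0.092×16 = 2.952
Denominator: 1 + 0.21×1.29 + 0.092×3.93 = 1.632
R = 2.952/1.632 = 1.809 kJ/s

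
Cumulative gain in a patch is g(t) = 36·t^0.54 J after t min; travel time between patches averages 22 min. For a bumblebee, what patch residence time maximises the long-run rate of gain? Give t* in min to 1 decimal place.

25.8 min

By the marginal value theorem, leave when the instantaneous gain rate g'(t) equals the habitat-wide average g(t)/(T + t).
g'(t) = 0.54·36·t^-0.46. Setting 0.54·36·t^-0.46 = 36·t^0.54/(22+t) gives 0.54(22+t) = t, so 0.46·t = 0.54×22.
t* = 0.54×22/0.46 = 25.83 min.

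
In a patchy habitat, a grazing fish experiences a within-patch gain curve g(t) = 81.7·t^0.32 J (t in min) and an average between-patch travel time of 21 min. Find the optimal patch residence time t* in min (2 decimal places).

9.88 min

Optimal t* satisfies g'(t*) = g(t*)/(T + t*).
g'(t) = 0.32·81.7·t^-0.68. Setting 0.32·81.7·t^-0.68 = 81.7·t^0.32/(21+t) gives 0.32(21+t) = t, so 0.68·t = 0.32×21.
t* = 0.32×21/0.68 = 9.882 min.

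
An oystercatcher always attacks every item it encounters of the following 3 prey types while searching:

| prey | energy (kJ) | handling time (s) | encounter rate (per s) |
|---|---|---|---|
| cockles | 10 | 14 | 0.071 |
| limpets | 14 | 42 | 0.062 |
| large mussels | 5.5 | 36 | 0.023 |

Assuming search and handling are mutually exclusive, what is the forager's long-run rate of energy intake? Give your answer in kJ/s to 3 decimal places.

R = Σλ_iE_i / (1 + Σλ_ih_i)
Numerator: 0.071×10 + 0.062×14 + 0.023×5.5 = 1.704
Denominator: 1 + 0.071×14 + 0.062×42 + 0.023×36 = 5.426
R = 1.704/5.426 = 0.3141 kJ/s

0.314 kJ/s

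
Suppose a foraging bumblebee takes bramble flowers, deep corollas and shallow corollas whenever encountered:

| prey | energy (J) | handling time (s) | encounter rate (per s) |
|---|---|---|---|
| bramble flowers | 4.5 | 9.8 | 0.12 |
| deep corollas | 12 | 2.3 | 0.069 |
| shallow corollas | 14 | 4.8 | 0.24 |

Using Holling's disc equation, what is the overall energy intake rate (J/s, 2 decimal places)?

1.36 J/s

Energy encountered per unit search time: 0.12×4.5 + 0.069×12 + 0.24×14 = 4.728 J/s.
Handling time per unit search time: 0.12×9.8 + 0.069×2.3 + 0.24×4.8 = 2.487.
Rate = 4.728/(1 + 2.487) = 1.356 J/s.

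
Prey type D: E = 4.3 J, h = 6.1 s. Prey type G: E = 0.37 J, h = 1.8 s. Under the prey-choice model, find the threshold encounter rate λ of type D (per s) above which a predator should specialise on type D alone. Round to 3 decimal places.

Drop type G once their profitability E₂/h₂ falls below the rate achievable on type D alone: E₂/h₂ = λE₁/(1 + λh₁).
Solve for λ: λE₁h₂ = E₂(1 + λh₁) → λ(E₁h₂ − E₂h₁) = E₂ → λ = E₂/(E₁h₂ − E₂h₁).
λ = 0.37/(4.3×1.8 − 0.37×6.1) = 0.37/5.483 = 0.06748 per s.

0.067 per s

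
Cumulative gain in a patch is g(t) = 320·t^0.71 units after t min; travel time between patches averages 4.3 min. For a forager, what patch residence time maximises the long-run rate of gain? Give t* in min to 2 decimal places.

10.53 min

Optimal t* satisfies g'(t*) = g(t*)/(T + t*).
g'(t) = 0.71·320·t^-0.29. Setting 0.71·320·t^-0.29 = 320·t^0.71/(4.3+t) gives 0.71(4.3+t) = t, so 0.29·t = 0.71×4.3.
t* = 0.71×4.3/0.29 = 10.53 min.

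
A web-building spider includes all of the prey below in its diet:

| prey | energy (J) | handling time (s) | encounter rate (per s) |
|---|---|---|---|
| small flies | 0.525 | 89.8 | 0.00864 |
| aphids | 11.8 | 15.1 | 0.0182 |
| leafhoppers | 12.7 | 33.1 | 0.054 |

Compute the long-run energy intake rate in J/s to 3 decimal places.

R = Σλ_iE_i / (1 + Σλ_ih_i)
Numerator: 0.00864×0.525 + 0.0182×11.8 + 0.054×12.7 = 0.9051
Denominator: 1 + 0.00864×89.8 + 0.0182×15.1 + 0.054×33.1 = 3.838
R = 0.9051/3.838 = 0.2358 J/s

0.236 J/s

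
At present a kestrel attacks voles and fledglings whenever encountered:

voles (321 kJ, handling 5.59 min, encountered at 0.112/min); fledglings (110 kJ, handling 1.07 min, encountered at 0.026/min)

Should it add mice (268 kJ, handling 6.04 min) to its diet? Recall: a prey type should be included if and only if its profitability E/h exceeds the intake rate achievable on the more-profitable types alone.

Current rate: (0.112×321 + 0.026×110)/(1 + 0.112×5.59 + 0.026×1.07) = 23.47 kJ/min.
mice: E/h = 268/6.04 = 44.37 kJ/min.
44.37 > 23.47, so adding mice raises the average — include it.

Yes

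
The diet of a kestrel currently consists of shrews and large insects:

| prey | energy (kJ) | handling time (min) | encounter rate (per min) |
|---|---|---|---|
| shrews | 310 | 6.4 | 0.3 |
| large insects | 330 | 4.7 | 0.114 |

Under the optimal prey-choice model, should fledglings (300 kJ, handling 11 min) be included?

No

Intake rate on the current diet: R = (0.3×310 + 0.114×330) / (1 + 0.3×6.4 + 0.114×4.7) = 130.6/3.456 = 37.8 kJ/min.
Profitability of fledglings: 300/11 = 27.27 kJ/min.
Since 27.27 < R, time spent handling fledglings is better spent searching.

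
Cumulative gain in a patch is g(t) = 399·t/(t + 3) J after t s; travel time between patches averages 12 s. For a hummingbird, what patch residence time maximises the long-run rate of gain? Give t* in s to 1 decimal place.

By the marginal value theorem, leave when the instantaneous gain rate g'(t) equals the habitat-wide average g(t)/(T + t).
g'(t) = 399·3/(t + 3)². Setting 399·3/(t+3)² = 399t/[(t+3)(12+t)] gives 3(12+t) = t(t+3), so t² = 3×12 = 36.
t* = √36 = 6 s.

6.0 s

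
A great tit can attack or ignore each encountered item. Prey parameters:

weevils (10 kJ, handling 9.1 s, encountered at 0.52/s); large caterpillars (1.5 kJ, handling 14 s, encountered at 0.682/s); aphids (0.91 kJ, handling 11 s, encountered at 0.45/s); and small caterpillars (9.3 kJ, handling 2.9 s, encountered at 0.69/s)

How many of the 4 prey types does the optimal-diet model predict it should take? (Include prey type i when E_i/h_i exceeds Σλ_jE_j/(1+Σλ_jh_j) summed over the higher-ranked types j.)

1

E/h in descending order: small caterpillars 3.21, weevils 1.1, large caterpillars 0.107, aphids 0.0827 kJ/s. The optimal diet is the largest prefix of this list for which every included type satisfies E_i/h_i > R on the types above it.
Rate on top 1: 2.138. weevils: 1.1 < 2.138 → exclude; stop.
Optimal diet: small caterpillars — 1 of 4 types.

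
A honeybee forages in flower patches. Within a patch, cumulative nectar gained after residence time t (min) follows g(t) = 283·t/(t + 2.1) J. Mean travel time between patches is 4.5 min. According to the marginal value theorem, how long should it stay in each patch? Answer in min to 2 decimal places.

Maximise g(t)/(T+t): set derivative to zero → g'(t)(T+t) = g(t).
g'(t) = 283·2.1/(t + 2.1)². Setting 283·2.1/(t+2.1)² = 283t/[(t+2.1)(4.5+t)] gives 2.1(4.5+t) = t(t+2.1), so t² = 2.1×4.5 = 9.45.
t* = √9.45 = 3.074 min.

3.07 min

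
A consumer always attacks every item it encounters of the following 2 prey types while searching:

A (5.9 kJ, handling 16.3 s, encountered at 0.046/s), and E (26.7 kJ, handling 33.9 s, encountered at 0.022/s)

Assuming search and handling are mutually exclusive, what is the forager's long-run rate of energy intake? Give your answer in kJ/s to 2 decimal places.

Energy encountered per unit search time: 0.046×5.9 + 0.022×26.7 = 0.8588 kJ/s.
Handling time per unit search time: 0.046×16.3 + 0.022×33.9 = 1.496.
Rate = 0.8588/(1 + 1.496) = 0.3441 kJ/s.

0.34 kJ/s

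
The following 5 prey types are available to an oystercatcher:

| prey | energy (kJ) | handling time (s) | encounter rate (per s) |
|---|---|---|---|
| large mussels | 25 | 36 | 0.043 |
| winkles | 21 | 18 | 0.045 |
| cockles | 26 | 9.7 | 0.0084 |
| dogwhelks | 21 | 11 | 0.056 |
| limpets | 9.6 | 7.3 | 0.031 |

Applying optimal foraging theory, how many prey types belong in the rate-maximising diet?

4

Rank by E/h (kJ/s): cockles 2.68, dogwhelks 1.91, limpets 1.32, winkles 1.17, large mussels 0.694. Include each in turn until the next type's E/h falls below the running intake rate.
Rate on top 1: 0.2019. dogwhelks: 1.91 > 0.2019 → include.
Rate on top 2: 0.8215. limpets: 1.32 > 0.8215 → include.
Rate on top 3: 0.8795. winkles: 1.17 > 0.8795 → include.
Rate on top 4: 0.9646. large mussels: 0.694 < 0.9646 → exclude; stop.
Optimal diet: cockles, dogwhelks, limpets, winkles — 4 of 5 types.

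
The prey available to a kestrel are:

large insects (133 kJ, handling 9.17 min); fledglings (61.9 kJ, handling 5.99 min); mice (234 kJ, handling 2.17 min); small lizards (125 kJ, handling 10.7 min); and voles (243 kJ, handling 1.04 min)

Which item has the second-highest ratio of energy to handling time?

In descending order of E/h:
voles: 243/1.04 = 234 kJ/min
mice: 234/2.17 = 108 kJ/min
large insects: 133/9.17 = 14.5 kJ/min
small lizards: 125/10.7 = 11.7 kJ/min
fledglings: 61.9/5.99 = 10.3 kJ/min

mice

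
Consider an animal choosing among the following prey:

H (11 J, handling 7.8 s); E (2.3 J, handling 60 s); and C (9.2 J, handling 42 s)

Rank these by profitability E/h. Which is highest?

Profitability E/h (J/s): H = 11/7.8 = 1.41, E = 2.3/60 = 0.0383, C = 9.2/42 = 0.219.
Ranked: H > C > E.

H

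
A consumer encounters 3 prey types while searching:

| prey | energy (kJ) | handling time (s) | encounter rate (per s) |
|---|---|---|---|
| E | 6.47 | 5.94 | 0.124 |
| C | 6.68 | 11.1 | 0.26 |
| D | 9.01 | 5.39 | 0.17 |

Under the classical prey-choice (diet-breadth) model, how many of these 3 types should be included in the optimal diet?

2

Rank by E/h (kJ/s): D 1.67, E 1.09, C 0.602. Include each in turn until the next type's E/h falls below the running intake rate.
Rate on top 1: 0.7993. E: 1.09 > 0.7993 → include.
Rate on top 2: 0.8798. C: 0.602 < 0.8798 → exclude; stop.
Optimal diet: D, E — 2 of 3 types.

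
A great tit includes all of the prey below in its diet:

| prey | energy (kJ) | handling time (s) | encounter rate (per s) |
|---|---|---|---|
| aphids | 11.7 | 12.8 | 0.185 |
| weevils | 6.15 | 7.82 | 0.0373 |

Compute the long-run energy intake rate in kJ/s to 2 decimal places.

R = Σλ_iE_i / (1 + Σλ_ih_i)
Numerator: 0.185×11.7 + 0.0373×6.15 = 2.394
Denominator: 1 + 0.185×12.8 + 0.0373×7.82 = 3.66
R = 2.394/3.66 = 0.6541 kJ/s

0.65 kJ/s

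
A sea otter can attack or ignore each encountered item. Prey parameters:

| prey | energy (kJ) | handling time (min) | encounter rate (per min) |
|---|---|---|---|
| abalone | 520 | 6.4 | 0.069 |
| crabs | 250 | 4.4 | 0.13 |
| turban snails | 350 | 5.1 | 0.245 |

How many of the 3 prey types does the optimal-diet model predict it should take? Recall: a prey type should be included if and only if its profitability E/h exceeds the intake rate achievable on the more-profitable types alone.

E/h in descending order: abalone 81.2, turban snails 68.6, crabs 56.8 kJ/min. The optimal diet is the largest prefix of this list for which every included type satisfies E_i/h_i > R on the types above it.
Rate on top 1: 24.89. turban snails: 68.6 > 24.89 → include.
Rate on top 2: 45.2. crabs: 56.8 > 45.2 → include.
Optimal diet: abalone, turban snails, crabs — 3 of 3 types.

3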